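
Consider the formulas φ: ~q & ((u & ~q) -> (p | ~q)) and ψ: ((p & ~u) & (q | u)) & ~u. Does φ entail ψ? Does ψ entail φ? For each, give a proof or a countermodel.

(→) This fails. Under p = F, u = F, q = F, the left side is true but the right side is false.

(←) This fails. Under p = T, u = F, q = T, the left side is false but the right side is true.

Both directions fail.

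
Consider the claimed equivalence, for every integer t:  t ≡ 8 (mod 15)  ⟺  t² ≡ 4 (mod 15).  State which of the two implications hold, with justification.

Forward direction. Suppose t ≡ 8 (mod 15). Write t = 15j + 8. Then (15j + 8)² = 225j² + 240j + 64 = 15(15j² + 16j + 4) + 4, so t² ≡ 4 (mod 15).

Converse. This fails: take t = 2. Then 2² = 4 ≡ 4 (mod 15), yet 2 ≡ 2 (mod 15), not 8.

Only the forward implication holds.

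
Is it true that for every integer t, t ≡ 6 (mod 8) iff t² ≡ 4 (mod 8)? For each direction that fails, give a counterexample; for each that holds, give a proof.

(⟸) This fails: take t = 2. Then 2² = 4 ≡ 4 (mod 8), yet 2 ≡ 2 (mod 8), not 6.

(⟹) Suppose t ≡ 6 (mod 8). Write t = 8j + 6. Then (8j + 6)² = 64j² + 96j + 36 = 8(8j² + 12j + 4) + 4, so t² ≡ 4 (mod 8).

Not equivalent: only (⇒) holds.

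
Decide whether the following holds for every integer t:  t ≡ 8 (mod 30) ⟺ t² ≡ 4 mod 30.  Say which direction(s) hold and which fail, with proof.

Only the forward implication holds.

(⟹) Suppose t ≡ 8 (mod 30). Write t = 30j + 8. Then (30j + 8)² = 900j² + 480j + 64 = 30(30j² + 16j + 2) + 4, so t² ≡ 4 (mod 30).

(⟸) This fails: take t = 2. Then 2² = 4 ≡ 4 (mod 30), yet 2 ≡ 2 (mod 30), not 8.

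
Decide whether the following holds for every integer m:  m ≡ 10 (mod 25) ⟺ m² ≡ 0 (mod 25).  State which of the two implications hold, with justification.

Not equivalent: only (⇒) holds.

[⇒] Suppose m ≡ 10 (mod 25). Write m = 25j + 10. Then (25j + 10)² = 625j² + 500j + 100 = 25(25j² + 20j + 4) + 0, so m² ≡ 0 (mod 25).

[⇐] This fails: take m = 0. Then 0² = 0 ≡ 0 (mod 25), yet 0 ≡ 0 (mod 25), not 10.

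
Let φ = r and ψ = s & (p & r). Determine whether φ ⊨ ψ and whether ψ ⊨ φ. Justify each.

[⇒] This fails. Under p = F, s = F, r = T, the left side is true but the right side is false.

[⇐] Assume the antecedent. If p is true, the antecedent forces (p = T, s = T, r = T), and r holds there. If p is false, the antecedent cannot hold. Either way r holds.

The forward direction fails; the converse holds.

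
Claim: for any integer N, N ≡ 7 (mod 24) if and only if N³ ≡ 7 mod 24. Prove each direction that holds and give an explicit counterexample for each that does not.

(⟹) Suppose N ≡ 7 (mod 24). Write N = 24j + 7. Then (24j + 7)³ = 13824j³ + 12096j² + 3528j + 343 = 24(576j³ + 504j² + 147j + 14) + 7, so N³ ≡ 7 (mod 24).

(⟸) Conversely, suppose N³ ≡ 7 (mod 24). The only residue r in {0, …, 23} with r³ ≡ 7 (mod 24) is r = 7, so N ≡ 7 (mod 24).

Equivalent; both directions hold.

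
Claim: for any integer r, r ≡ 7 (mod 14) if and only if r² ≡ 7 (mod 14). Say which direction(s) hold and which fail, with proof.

(⟸) Suppose r² ≡ 7 (mod 14). The only residue r in {0, …, 13} with r² ≡ 7 (mod 14) is r = 7, so r ≡ 7 (mod 14).

(⟹) Suppose r ≡ 7 (mod 14). Write r = 14j + 7. Then (14j + 7)² = 196j² + 196j + 49 = 14(14j² + 14j + 3) + 7, so r² ≡ 7 (mod 14).

Equivalent; both directions hold.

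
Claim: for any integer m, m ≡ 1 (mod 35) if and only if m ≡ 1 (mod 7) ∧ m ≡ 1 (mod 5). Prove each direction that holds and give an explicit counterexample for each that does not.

Both implications hold.

[⇐] If m ≡ 1 (mod 7) and m ≡ 1 (mod 5), then by the Chinese remainder theorem m ≡ 1 (mod 35). This is exactly m ≡ 1 (mod 35).

[⇒] Suppose m ≡ 1 (mod 35); write m = 35j + 1. Since 7 ∣ 35, reducing mod 7 gives m ≡ 1 (mod 7); since 5 ∣ 35, reducing mod 5 gives m ≡ 1 (mod 5).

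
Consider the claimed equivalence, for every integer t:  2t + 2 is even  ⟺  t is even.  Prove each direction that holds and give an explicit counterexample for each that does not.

(⟹) This fails: take t = 1. Then 2t + 2 = 4, which is even, yet t = 1 is odd, not even.

(⟸) Suppose t is even. Since 2 is even, 2t is even for every t, so 2t + 2 has the same parity as 2, which is even. Hence 2t + 2 is even.

(⇒) fails; (⇐) holds.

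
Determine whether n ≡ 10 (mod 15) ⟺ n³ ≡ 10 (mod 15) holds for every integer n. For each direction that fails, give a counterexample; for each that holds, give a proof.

Both directions hold; the statement is true.

(←) Suppose n³ ≡ 10 (mod 15). The only residue r in {0, …, 14} with r³ ≡ 10 (mod 15) is r = 10, so n ≡ 10 (mod 15).

(→) Suppose n ≡ 10 (mod 15). Write n = 15j + 10. Then (15j + 10)³ = 3375j³ + 6750j² + 4500j + 1000 = 15(225j³ + 450j² + 300j + 66) + 10, so n³ ≡ 10 (mod 15).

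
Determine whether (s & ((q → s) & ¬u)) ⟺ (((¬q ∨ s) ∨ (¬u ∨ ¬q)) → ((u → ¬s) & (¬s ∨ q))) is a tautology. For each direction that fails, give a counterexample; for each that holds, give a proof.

(→) This fails. Under s = T, q = F, u = F, the left side is true but the right side is false.

(←) This fails. Under s = F, q = F, u = F, the left side is false but the right side is true.

Neither implication holds.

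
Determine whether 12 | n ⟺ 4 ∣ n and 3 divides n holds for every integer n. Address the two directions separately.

[⇒] If 12 ∣ n, write n = 12q. Since 12 = 3·4, n = 4·(3q), so 4 ∣ n; and since 12 = 4·3, n = 3·(4q), so 3 ∣ n.

[⇐] Suppose 4 ∣ n and 3 ∣ n. Any common multiple of 4 and 3 is a multiple of their lcm; here gcd(4, 3) = 1, so lcm(4, 3) = 4·3 = 12, so 12 ∣ n.

The biconditional holds.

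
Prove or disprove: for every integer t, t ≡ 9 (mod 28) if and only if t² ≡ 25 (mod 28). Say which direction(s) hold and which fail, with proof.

Converse. This fails: take t = 5. Then 5² = 25 ≡ 25 (mod 28), yet 5 ≡ 5 (mod 28), not 9.

Forward direction. Suppose t ≡ 9 (mod 28). Write t = 28j + 9. Then (28j + 9)² = 784j² + 504j + 81 = 28(28j² + 18j + 2) + 25, so t² ≡ 25 (mod 28).

Not equivalent: only (⇒) holds.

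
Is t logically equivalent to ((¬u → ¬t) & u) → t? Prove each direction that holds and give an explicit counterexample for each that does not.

Not equivalent: only (⇒) holds.

(⟹) Assume the antecedent. If u is true, the antecedent forces (u = T, t = T), and ((¬u → ¬t) & u) → t holds there. If u is false, ((¬u → ¬t) & u) → t reduces to true regardless of the other variables. Either way ((¬u → ¬t) & u) → t holds.

(⟸) This fails. Under u = F, t = F, the left side is false but the right side is true.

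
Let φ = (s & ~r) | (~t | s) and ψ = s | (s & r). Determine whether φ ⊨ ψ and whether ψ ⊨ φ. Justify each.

(→) This fails. Under s = F, t = F, r = F, the left side is true but the right side is false.

(←) Assume the antecedent. If s is true, (s & ~r) | (~t | s) reduces to true regardless of the other variables. If s is false, the antecedent cannot hold. Either way (s & ~r) | (~t | s) holds.

Not equivalent: only (⇐) holds.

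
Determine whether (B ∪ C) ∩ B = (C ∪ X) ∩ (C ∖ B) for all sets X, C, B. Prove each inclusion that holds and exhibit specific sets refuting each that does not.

Both inclusions fail.

(⟹) This inclusion fails. Take X = ∅, C = ∅, B = {1}; then 1 ∈ (B ∪ C) ∩ B but 1 ∉ (C ∪ X) ∩ (C ∖ B).

(⟸) This inclusion fails. Take X = ∅, C = {1}, B = ∅; then 1 ∈ (C ∪ X) ∩ (C ∖ B) but 1 ∉ (B ∪ C) ∩ B.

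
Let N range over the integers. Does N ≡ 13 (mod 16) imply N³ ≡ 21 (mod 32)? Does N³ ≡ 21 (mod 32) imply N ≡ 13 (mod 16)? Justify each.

(⇒) This fails: take N = 29. Then 29 ≡ 13 (mod 16), but 29³ = 24389 ≡ 5 (mod 32), not 21.

(⇐) Conversely, the residues r modulo 32 with r³ ≡ 21 (mod 32) are exactly {13}, and each is ≡ 13 (mod 16).

Not equivalent: only (⇐) holds.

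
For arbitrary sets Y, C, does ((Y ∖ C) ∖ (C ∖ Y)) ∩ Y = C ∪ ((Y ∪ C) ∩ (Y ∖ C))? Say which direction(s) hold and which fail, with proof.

Forward inclusion. Let x ∈ ((Y ∖ C) ∖ (C ∖ Y)) ∩ Y. Then x ∈ Y and x ∉ C, from which x ∈ C ∪ ((Y ∪ C) ∩ (Y ∖ C)).

Reverse inclusion. This inclusion fails. Take Y = ∅, C = {1}; then 1 ∈ C ∪ ((Y ∪ C) ∩ (Y ∖ C)) but 1 ∉ ((Y ∖ C) ∖ (C ∖ Y)) ∩ Y.

The sets are not equal: only the forward inclusion holds.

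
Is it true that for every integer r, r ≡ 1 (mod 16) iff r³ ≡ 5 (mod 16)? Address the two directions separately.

Neither direction holds.

(⇒) This fails: take r = 1. Then 1 ≡ 1 (mod 16), but 1³ = 1 ≡ 1 (mod 16), not 5.

(⇐) This fails: take r = 13. Then 13³ = 2197 ≡ 5 (mod 16), yet 13 ≡ 13 (mod 16), not 1.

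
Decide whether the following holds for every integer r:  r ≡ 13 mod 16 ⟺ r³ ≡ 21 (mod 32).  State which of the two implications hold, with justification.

(⇒) fails; (⇐) holds.

(⇒) This fails: take r = 29. Then 29 ≡ 13 (mod 16), but 29³ = 24389 ≡ 5 (mod 32), not 21.

(⇐) Conversely, the residues r modulo 32 with r³ ≡ 21 (mod 32) are exactly {13}, and each is ≡ 13 (mod 16).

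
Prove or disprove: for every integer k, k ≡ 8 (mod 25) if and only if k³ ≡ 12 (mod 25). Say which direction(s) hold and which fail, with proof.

Converse. Suppose k³ ≡ 12 (mod 25). The only residue r in {0, …, 24} with r³ ≡ 12 (mod 25) is r = 8, so k ≡ 8 (mod 25).

Forward direction. Suppose k ≡ 8 (mod 25). Write k = 25j + 8. Then (25j + 8)³ = 15625j³ + 15000j² + 4800j + 512 = 25(625j³ + 600j² + 192j + 20) + 12, so k³ ≡ 12 (mod 25).

The biconditional holds.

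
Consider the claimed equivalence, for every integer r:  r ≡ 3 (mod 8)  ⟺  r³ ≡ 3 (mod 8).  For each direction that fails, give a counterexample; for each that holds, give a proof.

(←) Suppose r³ ≡ 3 (mod 8). The only residue r in {0, …, 7} with r³ ≡ 3 (mod 8) is r = 3, so r ≡ 3 (mod 8).

(→) Suppose r ≡ 3 (mod 8). Write r = 8j + 3. Then (8j + 3)³ = 512j³ + 576j² + 216j + 27 = 8(64j³ + 72j² + 27j + 3) + 3, so r³ ≡ 3 (mod 8).

Both directions hold.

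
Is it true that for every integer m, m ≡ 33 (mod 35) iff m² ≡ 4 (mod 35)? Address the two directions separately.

(⇒) holds; (⇐) fails.

Converse. This fails: take m = 2. Then 2² = 4 ≡ 4 (mod 35), yet 2 ≡ 2 (mod 35), not 33.

Forward direction. Suppose m ≡ 33 (mod 35). Write m = 35j + 33. Then (35j + 33)² = 1225j² + 2310j + 1089 = 35(35j² + 66j + 31) + 4, so m² ≡ 4 (mod 35).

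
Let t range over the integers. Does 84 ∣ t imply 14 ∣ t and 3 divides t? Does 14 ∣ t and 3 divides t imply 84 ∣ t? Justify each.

Only the forward implication holds.

(⟹) If 84 ∣ t, write t = 84q. Since 84 = 6·14, t = 14·(6q), so 14 ∣ t; and since 84 = 28·3, t = 3·(28q), so 3 ∣ t.

(⟸) This fails: take t = 42. Both 14 ∣ 42 and 3 ∣ 42, yet 42 is not a multiple of 84 (since 42 = 0·84 + 42), so 84 ∤ 42.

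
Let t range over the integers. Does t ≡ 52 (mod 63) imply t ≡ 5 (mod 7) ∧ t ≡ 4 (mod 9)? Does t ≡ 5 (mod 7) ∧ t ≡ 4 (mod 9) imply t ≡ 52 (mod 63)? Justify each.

Neither direction holds.

(⟹) This fails: t = 52 gives 52 ≡ 52 (mod 63) but 52 ≡ 3 (mod 7), so the conjunction on the right does not hold.

(⟸) This fails: t = 40 satisfies both congruences on the right (40 ≡ 5 mod 7 and 40 ≡ 4 mod 9) yet 40 ≡ 40 (mod 63), not 52.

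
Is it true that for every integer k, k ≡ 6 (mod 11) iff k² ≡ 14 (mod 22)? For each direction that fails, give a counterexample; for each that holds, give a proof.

Neither direction holds.

(⇒) This fails: take k = 17. Then 17 ≡ 6 (mod 11), but 17² = 289 ≡ 3 (mod 22), not 14.

(⇐) This fails: take k = 16. Then 16² = 256 ≡ 14 (mod 22), yet 16 ≡ 5 (mod 11), not 6.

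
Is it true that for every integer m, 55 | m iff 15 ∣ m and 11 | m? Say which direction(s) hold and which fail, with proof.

Only the converse holds.

(⟹) This fails: take m = 55. Certainly 55 ∣ 55, but 15 ∤ 55.

(⟸) Suppose 15 ∣ m and 11 ∣ m. Any common multiple of 15 and 11 is a multiple of their lcm; here gcd(15, 11) = 1, so lcm(15, 11) = 15·11 = 165, so 165 ∣ m. Since 55 ∣ 165, it follows that 55 ∣ m.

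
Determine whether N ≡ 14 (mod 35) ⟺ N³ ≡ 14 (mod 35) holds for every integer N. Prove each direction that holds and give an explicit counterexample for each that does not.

(⟹) Suppose N ≡ 14 (mod 35). Write N = 35j + 14. Then (35j + 14)³ = 42875j³ + 51450j² + 20580j + 2744 = 35(1225j³ + 1470j² + 588j + 78) + 14, so N³ ≡ 14 (mod 35).

(⟸) Conversely, suppose N³ ≡ 14 (mod 35). The only residue r in {0, …, 34} with r³ ≡ 14 (mod 35) is r = 14, so N ≡ 14 (mod 35).

Both directions hold; the statement is true.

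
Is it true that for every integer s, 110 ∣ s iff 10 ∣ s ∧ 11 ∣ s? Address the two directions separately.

Converse. Suppose 10 ∣ s and 11 ∣ s. Any common multiple of 10 and 11 is a multiple of their lcm; here gcd(10, 11) = 1, so lcm(10, 11) = 10·11 = 110, so 110 ∣ s.

Forward direction. If 110 ∣ s, write s = 110q. Since 110 = 11·10, s = 10·(11q), so 10 ∣ s; and since 110 = 10·11, s = 11·(10q), so 11 ∣ s.

The biconditional holds.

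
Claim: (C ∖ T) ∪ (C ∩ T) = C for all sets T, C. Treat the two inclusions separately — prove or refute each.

Forward inclusion. Let x ∈ (C ∖ T) ∪ (C ∩ T). Then either x ∈ C and x ∉ T; or x ∈ T ∩ C. In each case x ∈ C, so (C ∖ T) ∪ (C ∩ T) ⊆ C.

Reverse inclusion. Let x ∈ C. Then either x ∈ C and x ∉ T; or x ∈ T ∩ C. In each case x ∈ (C ∖ T) ∪ (C ∩ T), so C ⊆ (C ∖ T) ∪ (C ∩ T).

Both inclusions hold.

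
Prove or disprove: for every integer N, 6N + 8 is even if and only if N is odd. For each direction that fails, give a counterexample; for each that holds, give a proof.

[⇒] This fails: take N = 6. Then 6N + 8 = 44, which is even, yet N = 6 is even, not odd.

[⇐] Suppose N is odd. Since 6 is even, 6N is even for every N, so 6N + 8 has the same parity as 8, which is even. Hence 6N + 8 is even.

Only the converse holds.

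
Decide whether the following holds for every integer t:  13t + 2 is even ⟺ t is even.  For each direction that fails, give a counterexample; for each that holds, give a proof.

Equivalent; both directions hold.

[⇒] Suppose 13t + 2 is even. Since 13 is odd, 13t and t have the same parity, so 13t + 2 ≡ t + 2 (mod 2). As 2 is even, 13t + 2 is even exactly when t is even. Thus t is even.

[⇐] Conversely, suppose t is even; write t = 2j. Then 13t + 2 = 13·(2j) + 2 = 2·13j + 2, which is even.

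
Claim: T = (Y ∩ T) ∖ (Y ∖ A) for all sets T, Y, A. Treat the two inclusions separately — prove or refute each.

(⊆) This inclusion fails. Take T = {1}, Y = ∅, A = ∅; then 1 ∈ T but 1 ∉ (Y ∩ T) ∖ (Y ∖ A).

(⊇) Let x ∈ (Y ∩ T) ∖ (Y ∖ A). Then x ∈ T ∩ Y ∩ A, from which x ∈ T.

The sets are not equal: only the reverse inclusion holds.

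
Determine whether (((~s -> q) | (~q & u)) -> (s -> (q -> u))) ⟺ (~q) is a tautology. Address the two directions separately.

Forward direction. This fails. Under s = F, q = T, u = F, the left side is true but the right side is false.

Converse. Assume the antecedent. If s is true, the antecedent forces (s = T, q = F, u = F) or (s = T, q = F, u = T), and the consequent holds there. If s is false, the consequent reduces to true regardless of the other variables. Either way the consequent holds.

Not equivalent: only (⇐) holds.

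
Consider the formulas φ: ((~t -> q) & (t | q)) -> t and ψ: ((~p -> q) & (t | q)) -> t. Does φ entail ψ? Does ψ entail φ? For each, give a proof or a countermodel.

(⟹) Assume the antecedent. If q is true, the antecedent forces (q = T, p = F, t = T) or (q = T, p = T, t = T), and ((~p -> q) & (t | q)) -> t holds there. If q is false, ((~p -> q) & (t | q)) -> t reduces to true regardless of the other variables. Either way ((~p -> q) & (t | q)) -> t holds.

(⟸) Assume the antecedent. If q is true, the antecedent forces (q = T, p = F, t = T) or (q = T, p = T, t = T), and ((~t -> q) & (t | q)) -> t holds there. If q is false, ((~t -> q) & (t | q)) -> t reduces to true regardless of the other variables. Either way ((~t -> q) & (t | q)) -> t holds.

Both implications hold.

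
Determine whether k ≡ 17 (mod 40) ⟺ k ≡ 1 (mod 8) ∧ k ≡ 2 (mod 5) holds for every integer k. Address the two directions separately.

(⇒) Suppose k ≡ 17 (mod 40); write k = 40j + 17. Since 8 ∣ 40, reducing mod 8 gives k ≡ 17 ≡ 1 (mod 8); since 5 ∣ 40, reducing mod 5 gives k ≡ 17 ≡ 2 (mod 5).

(⇐) Conversely, if k ≡ 1 (mod 8) and k ≡ 2 (mod 5), then by the Chinese remainder theorem k ≡ 17 (mod 40). This is exactly k ≡ 17 (mod 40).

Both directions hold.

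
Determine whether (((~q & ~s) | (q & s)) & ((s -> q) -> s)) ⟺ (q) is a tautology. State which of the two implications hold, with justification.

Not equivalent: only (⇒) holds.

[⇒] Assume the antecedent. If q is true, q reduces to true regardless of the other variables. If q is false, the antecedent cannot hold. Either way q holds.

[⇐] This fails. Under q = T, s = F, the left side is false but the right side is true.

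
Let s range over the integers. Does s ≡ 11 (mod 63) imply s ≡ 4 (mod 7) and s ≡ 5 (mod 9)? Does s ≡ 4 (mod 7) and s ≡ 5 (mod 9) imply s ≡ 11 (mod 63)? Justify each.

(→) This fails: s = 11 gives 11 ≡ 11 (mod 63) but 11 ≡ 2 (mod 9), so the conjunction on the right does not hold.

(←) This fails: s = 32 satisfies both congruences on the right (32 ≡ 4 mod 7 and 32 ≡ 5 mod 9) yet 32 ≡ 32 (mod 63), not 11.

Neither implication holds.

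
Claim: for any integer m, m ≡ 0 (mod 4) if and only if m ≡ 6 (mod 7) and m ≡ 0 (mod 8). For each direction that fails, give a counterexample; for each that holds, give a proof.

[⇒] This fails: m = 0 gives 0 ≡ 0 (mod 4) but 0 ≡ 0 (mod 7), so the conjunction on the right does not hold.

[⇐] Conversely, if m ≡ 6 (mod 7) and m ≡ 0 (mod 8), then by the Chinese remainder theorem m ≡ 48 (mod 56). Since 48 ≡ 0 (mod 4) and 4 ∣ 56, we get m ≡ 0 (mod 4).

Not equivalent: only (⇐) holds.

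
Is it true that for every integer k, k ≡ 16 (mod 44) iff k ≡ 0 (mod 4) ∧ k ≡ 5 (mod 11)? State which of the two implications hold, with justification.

Both implications hold.

Forward direction. Suppose k ≡ 16 (mod 44); write k = 44j + 16. Since 4 ∣ 44, reducing mod 4 gives k ≡ 16 ≡ 0 (mod 4); since 11 ∣ 44, reducing mod 11 gives k ≡ 16 ≡ 5 (mod 11).

Converse. If k ≡ 0 (mod 4) and k ≡ 5 (mod 11), then by the Chinese remainder theorem k ≡ 16 (mod 44). This is exactly k ≡ 16 (mod 44).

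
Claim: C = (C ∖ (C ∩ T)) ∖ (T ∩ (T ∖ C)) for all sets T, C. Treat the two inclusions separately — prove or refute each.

The sets are not equal: only the reverse inclusion holds.

(⟸) Let x ∈ (C ∖ (C ∩ T)) ∖ (T ∩ (T ∖ C)). Then x ∈ C and x ∉ T, from which x ∈ C.

(⟹) This inclusion fails. Take T = {1}, C = {1}; then 1 ∈ C but 1 ∉ (C ∖ (C ∩ T)) ∖ (T ∩ (T ∖ C)).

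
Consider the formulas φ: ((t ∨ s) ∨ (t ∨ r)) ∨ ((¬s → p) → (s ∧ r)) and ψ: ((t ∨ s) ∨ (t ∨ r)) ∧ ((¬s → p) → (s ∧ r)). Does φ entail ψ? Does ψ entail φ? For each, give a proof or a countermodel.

[⇒] This fails. Under t = F, p = F, r = F, s = F, the left side is true but the right side is false.

[⇐] Assume the antecedent. If p is true, the antecedent forces (t = F, p = T, r = T, s = T) or (t = T, p = T, r = T, s = T), and the consequent holds there. If p is false, the consequent reduces to true regardless of the other variables. Either way the consequent holds.

(⇒) fails; (⇐) holds.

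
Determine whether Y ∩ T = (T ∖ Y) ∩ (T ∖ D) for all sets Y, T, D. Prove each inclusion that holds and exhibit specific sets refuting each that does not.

(⊆) fails and (⊇) fails.

(⊆) This inclusion fails. Take Y = {1}, T = {1}, D = ∅; then 1 ∈ Y ∩ T but 1 ∉ (T ∖ Y) ∩ (T ∖ D).

(⊇) This inclusion fails. Take Y = ∅, T = {1}, D = ∅; then 1 ∈ (T ∖ Y) ∩ (T ∖ D) but 1 ∉ Y ∩ T.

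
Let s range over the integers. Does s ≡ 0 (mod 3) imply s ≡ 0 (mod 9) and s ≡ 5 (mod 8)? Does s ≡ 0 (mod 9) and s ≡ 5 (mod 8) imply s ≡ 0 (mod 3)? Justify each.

Only the reverse direction holds.

Forward direction. This fails: s = 0 gives 0 ≡ 0 (mod 3) but 0 ≡ 0 (mod 8), so the conjunction on the right does not hold.

Converse. If s ≡ 0 (mod 9) and s ≡ 5 (mod 8), then by the Chinese remainder theorem s ≡ 45 (mod 72). Since 45 ≡ 0 (mod 3) and 3 ∣ 72, we get s ≡ 0 (mod 3).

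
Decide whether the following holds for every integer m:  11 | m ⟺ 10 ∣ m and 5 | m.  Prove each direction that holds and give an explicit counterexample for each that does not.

Forward direction. This fails: take m = 11. Certainly 11 ∣ 11, but 10 ∤ 11.

Converse. This fails: take m = 10. Both 10 ∣ 10 and 5 ∣ 10, yet 10 is not a multiple of 11 (since 10 = 0·11 + 10), so 11 ∤ 10.

(⇒) fails and (⇐) fails.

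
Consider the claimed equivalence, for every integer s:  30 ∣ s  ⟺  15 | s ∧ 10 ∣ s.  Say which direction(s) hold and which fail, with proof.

Both implications hold.

(⇒) If 30 ∣ s, write s = 30q. Since 30 = 2·15, s = 15·(2q), so 15 ∣ s; and since 30 = 3·10, s = 10·(3q), so 10 ∣ s.

(⇐) Suppose 15 ∣ s and 10 ∣ s. Any common multiple of 15 and 10 is a multiple of their lcm; here lcm(15, 10) = 15·10/gcd(15, 10) = 150/5 = 30, so 30 ∣ s.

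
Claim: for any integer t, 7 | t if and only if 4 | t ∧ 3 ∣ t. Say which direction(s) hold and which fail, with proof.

(⇒) fails and (⇐) fails.

Forward direction. This fails: take t = 7. Certainly 7 ∣ 7, but 4 ∤ 7.

Converse. This fails: take t = 12. Both 4 ∣ 12 and 3 ∣ 12, yet 12 is not a multiple of 7 (since 12 = 1·7 + 5), so 7 ∤ 12.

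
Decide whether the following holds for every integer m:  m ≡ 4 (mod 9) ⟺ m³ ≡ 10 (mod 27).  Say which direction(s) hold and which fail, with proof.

[⇐] The residues r modulo 27 with r³ ≡ 10 (mod 27) are exactly {4, 13, 22}, and each is ≡ 4 (mod 9).

[⇒] Suppose m ≡ 4 (mod 9). Working modulo 27, m ∈ {4, 13, 22}; for each such r, r³ ≡ 10 (mod 27).

Equivalent; both directions hold.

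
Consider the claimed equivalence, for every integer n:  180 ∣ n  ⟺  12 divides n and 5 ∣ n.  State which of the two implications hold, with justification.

(⇒) If 180 ∣ n, write n = 180q. Since 180 = 15·12, n = 12·(15q), so 12 ∣ n; and since 180 = 36·5, n = 5·(36q), so 5 ∣ n.

(⇐) This fails: take n = 60. Both 12 ∣ 60 and 5 ∣ 60, yet 60 is not a multiple of 180 (since 60 = 0·180 + 60), so 180 ∤ 60.

Only the forward implication holds.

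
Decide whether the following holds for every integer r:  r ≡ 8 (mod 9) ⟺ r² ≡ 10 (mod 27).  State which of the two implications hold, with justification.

Neither implication holds.

[⇒] This fails: take r = 17. Then 17 ≡ 8 (mod 9), but 17² = 289 ≡ 19 (mod 27), not 10.

[⇐] This fails: take r = 19. Then 19² = 361 ≡ 10 (mod 27), yet 19 ≡ 1 (mod 9), not 8.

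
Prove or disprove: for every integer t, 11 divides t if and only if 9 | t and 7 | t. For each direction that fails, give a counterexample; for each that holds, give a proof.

(⇒) fails and (⇐) fails.

(⟹) This fails: take t = 11. Certainly 11 ∣ 11, but 9 ∤ 11.

(⟸) This fails: take t = 63. Both 9 ∣ 63 and 7 ∣ 63, yet 63 is not a multiple of 11 (since 63 = 5·11 + 8), so 11 ∤ 63.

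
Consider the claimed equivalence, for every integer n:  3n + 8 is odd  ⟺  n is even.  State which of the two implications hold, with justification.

Neither implication holds.

(→) This fails: n = 7 gives 3n + 8 = 29, which is odd, but 7 is odd, not even.

(←) This also fails: n = 4 is even, but 3n + 8 = 20 is even, not odd.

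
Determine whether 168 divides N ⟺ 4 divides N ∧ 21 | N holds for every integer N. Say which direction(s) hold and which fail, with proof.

Forward direction. If 168 ∣ N, write N = 168q. Since 168 = 42·4, N = 4·(42q), so 4 ∣ N; and since 168 = 8·21, N = 21·(8q), so 21 ∣ N.

Converse. This fails: take N = 84. Both 4 ∣ 84 and 21 ∣ 84, yet 84 is not a multiple of 168 (since 84 = 0·168 + 84), so 168 ∤ 84.

Not equivalent: only (⇒) holds.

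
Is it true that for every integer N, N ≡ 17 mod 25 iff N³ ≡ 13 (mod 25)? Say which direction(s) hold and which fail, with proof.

Both directions hold; the statement is true.

(⟹) Suppose N ≡ 17 mod 25. Write N = 25j + 17. Then (25j + 17)³ = 15625j³ + 31875j² + 21675j + 4913 = 25(625j³ + 1275j² + 867j + 196) + 13, so N³ ≡ 13 (mod 25).

(⟸) Conversely, suppose N³ ≡ 13 (mod 25). The only residue r in {0, …, 24} with r³ ≡ 13 (mod 25) is r = 17, so N ≡ 17 (mod 25).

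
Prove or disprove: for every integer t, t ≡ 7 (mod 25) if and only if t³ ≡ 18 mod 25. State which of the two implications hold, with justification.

Forward direction. Suppose t ≡ 7 (mod 25). Write t = 25j + 7. Then (25j + 7)³ = 15625j³ + 13125j² + 3675j + 343 = 25(625j³ + 525j² + 147j + 13) + 18, so t³ ≡ 18 (mod 25).

Converse. Suppose t³ ≡ 18 (mod 25). The only residue r in {0, …, 24} with r³ ≡ 18 (mod 25) is r = 7, so t ≡ 7 (mod 25).

The biconditional holds.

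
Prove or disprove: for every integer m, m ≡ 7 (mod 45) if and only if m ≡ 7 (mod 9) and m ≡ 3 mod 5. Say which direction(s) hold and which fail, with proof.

(⇒) This fails: m = 7 gives 7 ≡ 7 (mod 45) but 7 ≡ 2 (mod 5), so the conjunction on the right does not hold.

(⇐) This fails: m = 43 satisfies both congruences on the right (43 ≡ 7 mod 9 and 43 ≡ 3 mod 5) yet 43 ≡ 43 (mod 45), not 7.

Neither direction holds.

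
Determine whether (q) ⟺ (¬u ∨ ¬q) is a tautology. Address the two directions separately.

(⇒) fails and (⇐) fails.

Forward direction. This fails. Under u = T, q = T, the left side is true but the right side is false.

Converse. This fails. Under u = F, q = F, the left side is false but the right side is true.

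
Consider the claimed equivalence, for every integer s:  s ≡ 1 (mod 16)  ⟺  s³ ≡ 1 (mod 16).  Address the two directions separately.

Equivalent; both directions hold.

[⇒] Suppose s ≡ 1 (mod 16). Write s = 16j + 1. Then (16j + 1)³ = 4096j³ + 768j² + 48j + 1 = 16(256j³ + 48j² + 3j) + 1, so s³ ≡ 1 (mod 16).

[⇐] Conversely, suppose s³ ≡ 1 (mod 16). The only residue r in {0, …, 15} with r³ ≡ 1 (mod 16) is r = 1, so s ≡ 1 (mod 16).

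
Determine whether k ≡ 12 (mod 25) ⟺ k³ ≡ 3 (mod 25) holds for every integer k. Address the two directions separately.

Forward direction. Suppose k ≡ 12 (mod 25). Write k = 25j + 12. Then (25j + 12)³ = 15625j³ + 22500j² + 10800j + 1728 = 25(625j³ + 900j² + 432j + 69) + 3, so k³ ≡ 3 (mod 25).

Converse. Suppose k³ ≡ 3 (mod 25). The only residue r in {0, …, 24} with r³ ≡ 3 (mod 25) is r = 12, so k ≡ 12 (mod 25).

Both directions hold; the statement is true.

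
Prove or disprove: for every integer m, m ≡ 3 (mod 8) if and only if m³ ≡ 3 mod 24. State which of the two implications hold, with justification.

[⇒] This fails: take m = 11. Then 11 ≡ 3 (mod 8), but 11³ = 1331 ≡ 11 (mod 24), not 3.

[⇐] Conversely, the residues r modulo 24 with r³ ≡ 3 (mod 24) are exactly {3}, and each is ≡ 3 (mod 8).

The forward direction fails; the converse holds.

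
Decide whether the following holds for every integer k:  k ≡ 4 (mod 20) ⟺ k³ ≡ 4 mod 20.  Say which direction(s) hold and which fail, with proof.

Only the forward implication holds.

[⇐] This fails: take k = 14. Then 14³ = 2744 ≡ 4 (mod 20), yet 14 ≡ 14 (mod 20), not 4.

[⇒] Suppose k ≡ 4 (mod 20). Write k = 20j + 4. Then (20j + 4)³ = 8000j³ + 4800j² + 960j + 64 = 20(400j³ + 240j² + 48j + 3) + 4, so k³ ≡ 4 (mod 20).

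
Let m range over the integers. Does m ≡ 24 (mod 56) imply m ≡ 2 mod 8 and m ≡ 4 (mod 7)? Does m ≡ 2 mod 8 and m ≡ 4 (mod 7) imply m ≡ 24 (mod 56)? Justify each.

(→) This fails: m = 24 gives 24 ≡ 24 (mod 56) but 24 ≡ 0 (mod 8), so the conjunction on the right does not hold.

(←) This fails: m = 18 satisfies both congruences on the right (18 ≡ 2 mod 8 and 18 ≡ 4 mod 7) yet 18 ≡ 18 (mod 56), not 24.

Neither direction holds.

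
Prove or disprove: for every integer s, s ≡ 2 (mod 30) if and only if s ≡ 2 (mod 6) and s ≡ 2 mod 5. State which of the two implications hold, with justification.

Both directions hold.

Converse. If s ≡ 2 (mod 6) and s ≡ 2 (mod 5), then by the Chinese remainder theorem s ≡ 2 (mod 30). This is exactly s ≡ 2 (mod 30).

Forward direction. Suppose s ≡ 2 (mod 30); write s = 30j + 2. Since 6 ∣ 30, reducing mod 6 gives s ≡ 2 (mod 6); since 5 ∣ 30, reducing mod 5 gives s ≡ 2 (mod 5).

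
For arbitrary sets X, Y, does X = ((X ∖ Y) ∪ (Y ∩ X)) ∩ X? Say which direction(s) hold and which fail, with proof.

Both inclusions hold.

(⊆) Let x ∈ X. Then either x ∈ X and x ∉ Y; or x ∈ X ∩ Y. In each case x ∈ ((X ∖ Y) ∪ (Y ∩ X)) ∩ X, so X ⊆ ((X ∖ Y) ∪ (Y ∩ X)) ∩ X.

(⊇) Let x ∈ ((X ∖ Y) ∪ (Y ∩ X)) ∩ X. Then either x ∈ X and x ∉ Y; or x ∈ X ∩ Y. In each case x ∈ X, so ((X ∖ Y) ∪ (Y ∩ X)) ∩ X ⊆ X.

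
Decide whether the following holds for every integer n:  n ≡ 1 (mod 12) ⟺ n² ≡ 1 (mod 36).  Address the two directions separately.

[⇒] This fails: take n = 13. Then 13 ≡ 1 (mod 12), but 13² = 169 ≡ 25 (mod 36), not 1.

[⇐] This fails: take n = 17. Then 17² = 289 ≡ 1 (mod 36), yet 17 ≡ 5 (mod 12), not 1.

(⇒) fails and (⇐) fails.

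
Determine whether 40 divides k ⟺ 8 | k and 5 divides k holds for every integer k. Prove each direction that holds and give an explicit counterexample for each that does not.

Forward direction. If 40 ∣ k, write k = 40q. Since 40 = 5·8, k = 8·(5q), so 8 ∣ k; and since 40 = 8·5, k = 5·(8q), so 5 ∣ k.

Converse. Suppose 8 ∣ k and 5 ∣ k. Any common multiple of 8 and 5 is a multiple of their lcm; here gcd(8, 5) = 1, so lcm(8, 5) = 8·5 = 40, so 40 ∣ k.

The biconditional holds.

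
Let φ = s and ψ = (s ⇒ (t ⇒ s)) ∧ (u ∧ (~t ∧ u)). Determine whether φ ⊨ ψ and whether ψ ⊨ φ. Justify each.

(⇒) This fails. Under t = F, s = T, u = F, the left side is true but the right side is false.

(⇐) This fails. Under t = F, s = F, u = T, the left side is false but the right side is true.

Neither direction holds.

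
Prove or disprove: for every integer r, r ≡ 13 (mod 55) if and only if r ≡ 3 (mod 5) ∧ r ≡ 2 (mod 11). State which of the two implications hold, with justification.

Both directions hold.

(⇒) Suppose r ≡ 13 (mod 55); write r = 55j + 13. Since 5 ∣ 55, reducing mod 5 gives r ≡ 13 ≡ 3 (mod 5); since 11 ∣ 55, reducing mod 11 gives r ≡ 13 ≡ 2 (mod 11).

(⇐) Conversely, if r ≡ 3 (mod 5) and r ≡ 2 (mod 11), then by the Chinese remainder theorem r ≡ 13 (mod 55). This is exactly r ≡ 13 (mod 55).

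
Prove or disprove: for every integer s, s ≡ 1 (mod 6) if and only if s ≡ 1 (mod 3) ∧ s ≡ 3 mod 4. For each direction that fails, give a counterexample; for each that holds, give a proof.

Only the converse holds.

Forward direction. This fails: s = 1 gives 1 ≡ 1 (mod 6) but 1 ≡ 1 (mod 4), so the conjunction on the right does not hold.

Converse. If s ≡ 1 (mod 3) and s ≡ 3 (mod 4), then by the Chinese remainder theorem s ≡ 7 (mod 12). Since 7 ≡ 1 (mod 6) and 6 ∣ 12, we get s ≡ 1 (mod 6).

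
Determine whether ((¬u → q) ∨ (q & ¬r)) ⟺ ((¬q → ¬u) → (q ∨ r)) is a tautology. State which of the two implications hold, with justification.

The forward direction holds; the converse fails.

(→) Assume the antecedent. If q is true, (¬q → ¬u) → (q ∨ r) reduces to true regardless of the other variables. If q is false, the antecedent forces (r = F, q = F, u = T) or (r = T, q = F, u = T), and (¬q → ¬u) → (q ∨ r) holds there. Either way (¬q → ¬u) → (q ∨ r) holds.

(←) This fails. Under r = T, q = F, u = F, the left side is false but the right side is true.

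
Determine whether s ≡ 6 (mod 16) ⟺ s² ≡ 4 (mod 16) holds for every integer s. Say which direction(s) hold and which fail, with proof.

(→) Suppose s ≡ 6 (mod 16). Write s = 16j + 6. Then (16j + 6)² = 256j² + 192j + 36 = 16(16j² + 12j + 2) + 4, so s² ≡ 4 (mod 16).

(←) This fails: take s = 2. Then 2² = 4 ≡ 4 (mod 16), yet 2 ≡ 2 (mod 16), not 6.

Not equivalent: only (⇒) holds.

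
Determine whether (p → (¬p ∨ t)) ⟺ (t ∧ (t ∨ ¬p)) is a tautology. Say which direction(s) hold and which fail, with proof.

(⟸) Assume the antecedent. If t is true, p → (¬p ∨ t) reduces to true regardless of the other variables. If t is false, the antecedent cannot hold. Either way p → (¬p ∨ t) holds.

(⟹) This fails. Under t = F, p = F, the left side is true but the right side is false.

Not equivalent: only (⇐) holds.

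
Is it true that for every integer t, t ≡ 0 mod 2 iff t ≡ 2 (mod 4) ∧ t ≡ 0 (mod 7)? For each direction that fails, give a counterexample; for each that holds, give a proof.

Forward direction. This fails: t = 0 gives 0 ≡ 0 (mod 2) but 0 ≡ 0 (mod 4), so the conjunction on the right does not hold.

Converse. If t ≡ 2 (mod 4) and t ≡ 0 (mod 7), then by the Chinese remainder theorem t ≡ 14 (mod 28). Since 14 ≡ 0 (mod 2) and 2 ∣ 28, we get t ≡ 0 (mod 2).

(⇒) fails; (⇐) holds.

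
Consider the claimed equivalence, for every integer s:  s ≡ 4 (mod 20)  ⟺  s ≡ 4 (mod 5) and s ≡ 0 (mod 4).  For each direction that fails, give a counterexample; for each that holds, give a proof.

(⟹) Suppose s ≡ 4 (mod 20); write s = 20j + 4. Since 5 ∣ 20, reducing mod 5 gives s ≡ 4 (mod 5); since 4 ∣ 20, reducing mod 4 gives s ≡ 4 ≡ 0 (mod 4).

(⟸) Conversely, if s ≡ 4 (mod 5) and s ≡ 0 (mod 4), then by the Chinese remainder theorem s ≡ 4 (mod 20). This is exactly s ≡ 4 (mod 20).

Both directions hold; the statement is true.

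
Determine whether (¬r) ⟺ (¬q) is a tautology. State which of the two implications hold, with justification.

Forward direction. This fails. Under r = F, q = T, the left side is true but the right side is false.

Converse. This fails. Under r = T, q = F, the left side is false but the right side is true.

Neither implication holds.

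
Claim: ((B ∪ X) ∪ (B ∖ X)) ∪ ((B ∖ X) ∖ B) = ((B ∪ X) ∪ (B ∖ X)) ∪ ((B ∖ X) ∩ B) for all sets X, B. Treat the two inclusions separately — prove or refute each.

Both inclusions hold.

(⊆) Let x ∈ ((B ∪ X) ∪ (B ∖ X)) ∪ ((B ∖ X) ∖ B). Then either x ∈ X and x ∉ B; or x ∈ B and x ∉ X; or x ∈ X ∩ B. In each case x ∈ ((B ∪ X) ∪ (B ∖ X)) ∪ ((B ∖ X) ∩ B), so ((B ∪ X) ∪ (B ∖ X)) ∪ ((B ∖ X) ∖ B) ⊆ ((B ∪ X) ∪ (B ∖ X)) ∪ ((B ∖ X) ∩ B).

(⊇) Let x ∈ ((B ∪ X) ∪ (B ∖ X)) ∪ ((B ∖ X) ∩ B). Then either x ∈ X and x ∉ B; or x ∈ B and x ∉ X; or x ∈ X ∩ B. In each case x ∈ ((B ∪ X) ∪ (B ∖ X)) ∪ ((B ∖ X) ∖ B), so ((B ∪ X) ∪ (B ∖ X)) ∪ ((B ∖ X) ∩ B) ⊆ ((B ∪ X) ∪ (B ∖ X)) ∪ ((B ∖ X) ∖ B).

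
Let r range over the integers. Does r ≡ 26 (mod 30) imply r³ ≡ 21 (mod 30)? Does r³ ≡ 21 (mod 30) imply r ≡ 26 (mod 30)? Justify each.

[⇒] This fails: take r = 26. Then 26 ≡ 26 (mod 30), but 26³ = 17576 ≡ 26 (mod 30), not 21.

[⇐] This fails: take r = 21. Then 21³ = 9261 ≡ 21 (mod 30), yet 21 ≡ 21 (mod 30), not 26.

Neither implication holds.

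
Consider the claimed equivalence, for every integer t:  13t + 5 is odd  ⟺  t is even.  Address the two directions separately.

Equivalent; both directions hold.

Forward direction. Suppose 13t + 5 is odd. Since 13 is odd, 13t and t have the same parity, so 13t + 5 ≡ t + 5 (mod 2). As 5 is odd, 13t + 5 is odd exactly when t is even. Thus t is even.

Converse. Suppose t is even; write t = 2j. Then 13t + 5 = 13·(2j) + 5 = 2·13j + 5, which is odd.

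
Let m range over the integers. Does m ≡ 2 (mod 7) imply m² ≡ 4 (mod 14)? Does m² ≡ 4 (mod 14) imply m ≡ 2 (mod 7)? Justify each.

Neither implication holds.

(⇒) This fails: take m = 9. Then 9 ≡ 2 (mod 7), but 9² = 81 ≡ 11 (mod 14), not 4.

(⇐) This fails: take m = 12. Then 12² = 144 ≡ 4 (mod 14), yet 12 ≡ 5 (mod 7), not 2.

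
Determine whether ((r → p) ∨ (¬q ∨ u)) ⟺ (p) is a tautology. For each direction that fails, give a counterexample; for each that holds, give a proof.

(⇒) fails; (⇐) holds.

(→) This fails. Under p = F, u = F, r = F, q = F, the left side is true but the right side is false.

(←) Assume the antecedent. If p is true, (r → p) ∨ (¬q ∨ u) reduces to true regardless of the other variables. If p is false, the antecedent cannot hold. Either way (r → p) ∨ (¬q ∨ u) holds.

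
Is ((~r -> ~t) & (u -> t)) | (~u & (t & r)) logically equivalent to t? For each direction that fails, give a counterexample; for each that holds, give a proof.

[⇒] This fails. Under t = F, r = F, u = F, the left side is true but the right side is false.

[⇐] This fails. Under t = T, r = F, u = F, the left side is false but the right side is true.

Neither direction holds.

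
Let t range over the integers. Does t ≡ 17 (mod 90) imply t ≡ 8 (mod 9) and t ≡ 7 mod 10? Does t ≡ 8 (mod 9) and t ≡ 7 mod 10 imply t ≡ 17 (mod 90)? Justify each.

Both directions hold.

(⟸) If t ≡ 8 (mod 9) and t ≡ 7 (mod 10), then by the Chinese remainder theorem t ≡ 17 (mod 90). This is exactly t ≡ 17 (mod 90).

(⟹) Suppose t ≡ 17 (mod 90); write t = 90j + 17. Since 9 ∣ 90, reducing mod 9 gives t ≡ 17 ≡ 8 (mod 9); since 10 ∣ 90, reducing mod 10 gives t ≡ 17 ≡ 7 (mod 10).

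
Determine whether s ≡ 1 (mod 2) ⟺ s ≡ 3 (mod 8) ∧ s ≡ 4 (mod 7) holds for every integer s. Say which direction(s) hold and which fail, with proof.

(⇒) fails; (⇐) holds.

(→) This fails: s = 1 gives 1 ≡ 1 (mod 2) but 1 ≡ 1 (mod 8), so the conjunction on the right does not hold.

(←) Conversely, if s ≡ 3 (mod 8) and s ≡ 4 (mod 7), then by the Chinese remainder theorem s ≡ 11 (mod 56). Since 11 ≡ 1 (mod 2) and 2 ∣ 56, we get s ≡ 1 (mod 2).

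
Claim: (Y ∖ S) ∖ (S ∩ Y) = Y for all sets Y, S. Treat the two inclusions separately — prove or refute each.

The sets are not equal: only the forward inclusion holds.

Forward inclusion. Let x ∈ (Y ∖ S) ∖ (S ∩ Y). Then x ∈ Y and x ∉ S, from which x ∈ Y.

Reverse inclusion. This inclusion fails. Take Y = {1}, S = {1}; then 1 ∈ Y but 1 ∉ (Y ∖ S) ∖ (S ∩ Y).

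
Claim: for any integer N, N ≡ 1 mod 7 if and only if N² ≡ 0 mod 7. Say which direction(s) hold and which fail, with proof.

(⟹) This fails: take N = 1. Then 1 ≡ 1 (mod 7), but 1² = 1 ≡ 1 (mod 7), not 0.

(⟸) This fails: take N = 0. Then 0² = 0 ≡ 0 (mod 7), yet 0 ≡ 0 (mod 7), not 1.

Neither implication holds.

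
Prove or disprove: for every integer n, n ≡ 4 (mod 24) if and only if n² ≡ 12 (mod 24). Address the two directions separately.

Neither implication holds.

Forward direction. This fails: take n = 4. Then 4 ≡ 4 (mod 24), but 4² = 16 ≡ 16 (mod 24), not 12.

Converse. This fails: take n = 6. Then 6² = 36 ≡ 12 (mod 24), yet 6 ≡ 6 (mod 24), not 4.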